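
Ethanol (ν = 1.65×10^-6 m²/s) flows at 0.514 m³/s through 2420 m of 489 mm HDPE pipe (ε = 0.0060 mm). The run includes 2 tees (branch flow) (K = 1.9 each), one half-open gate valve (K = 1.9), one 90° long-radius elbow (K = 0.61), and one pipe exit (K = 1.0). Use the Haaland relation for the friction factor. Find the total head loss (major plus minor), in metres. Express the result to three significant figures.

H_L ≈ 25.8 m

V = 4Q/(πD²) = 2.737 m/s; V²/2g = 0.3818 m
Re = 8.11×10^5, ε/D = 1.23×10^-5 → f = 0.01220 (Haaland)
Major: h_f = f(L/D)·V²/2g = 0.01220·4949·0.3818 = 23.05 m
Minor: ΣK = 7.31; h_m = ΣK·V²/2g = 2.791 m
Total H_L = 23.05 + 2.791 = 25.84 m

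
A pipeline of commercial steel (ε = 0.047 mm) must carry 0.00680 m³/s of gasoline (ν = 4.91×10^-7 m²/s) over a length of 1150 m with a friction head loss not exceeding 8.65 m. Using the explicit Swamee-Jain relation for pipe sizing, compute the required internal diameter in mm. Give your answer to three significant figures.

D ≈ 101 mm

Swamee-Jain (Type III): D = 0.66·[ε^1.25·(LQ²/(gh_f))^4.75 + ν·Q^9.4·(L/(gh_f))^5.2]^0.04
LQ²/(gh_f) = 6.267×10^-4; L/(gh_f) = 13.55
Term 1 = ε^1.25·(…)^4.75 = 2.38×10^-21; Term 2 = ν·Q^9.4·(…)^5.2 = 1.60×10^-21
D = 0.66·(2.38×10^-21 + 1.60×10^-21)^0.04 = 0.1008 m = 101 mm
Check: V = 0.852 m/s, Re = 1.75×10^5, f = 0.01900, h_f = 8.02 m ≈ 8.65 m ✓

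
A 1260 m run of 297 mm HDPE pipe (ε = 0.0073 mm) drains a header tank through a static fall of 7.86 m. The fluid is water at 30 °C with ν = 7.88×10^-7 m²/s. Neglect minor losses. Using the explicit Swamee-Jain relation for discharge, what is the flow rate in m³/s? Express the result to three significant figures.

Swamee-Jain (Type II): Q = -0.965·√(gD⁵h_f/L)·ln[ε/(3.7D) + √(3.17ν²L/(gD³h_f))]
√(gD⁵h_f/L) = √(9.81·0.297⁵·7.86/1260) = 0.01189
ε/(3.7D) = 6.64×10^-6; √(3.17ν²L/(gD³h_f)) = 3.50×10^-5
Q = -0.965·0.01189·ln(4.168×10^-5) = 0.1157 m³/s
Check: V = 1.67 m/s, Re = 6.30×10^5, f = 0.01301, h_f = 7.85 m ≈ 7.86 m ✓

Q ≈ 0.116 m³/s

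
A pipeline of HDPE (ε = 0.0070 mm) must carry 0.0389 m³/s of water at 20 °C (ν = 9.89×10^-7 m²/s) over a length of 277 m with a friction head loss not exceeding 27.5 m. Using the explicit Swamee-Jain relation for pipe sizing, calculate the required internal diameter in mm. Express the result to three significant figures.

Swamee-Jain (Type III): D = 0.66·[ε^1.25·(LQ²/(gh_f))^4.75 + ν·Q^9.4·(L/(gh_f))^5.2]^0.04
LQ²/(gh_f) = 0.001554; L/(gh_f) = 1.027
Term 1 = ε^1.25·(…)^4.75 = 1.64×10^-20; Term 2 = ν·Q^9.4·(…)^5.2 = 6.32×10^-20
D = 0.66·(1.64×10^-20 + 6.32×10^-20)^0.04 = 0.1137 m = 114 mm
Check: V = 3.83 m/s, Re = 4.41×10^5, f = 0.01423, h_f = 26.0 m ≈ 27.5 m ✓

D ≈ 114 mm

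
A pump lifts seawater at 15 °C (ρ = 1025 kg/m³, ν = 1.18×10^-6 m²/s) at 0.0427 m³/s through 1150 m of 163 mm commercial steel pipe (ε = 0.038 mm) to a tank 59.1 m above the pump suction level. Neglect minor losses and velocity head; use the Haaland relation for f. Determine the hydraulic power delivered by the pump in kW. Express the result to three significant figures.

V = 4Q/(πD²) = 2.046 m/s; Re = 2.83×10^5; ε/D = 2.33×10^-4; f = 0.01642
h_f = f(L/D)V²/2g = 24.72 m
Total head H = z + h_f = 59.1 + 24.72 = 83.82 m
P_hyd = ρgQH = 1025·9.81·0.0427·83.82 = 35.99 kW

P_hyd ≈ 36.0 kW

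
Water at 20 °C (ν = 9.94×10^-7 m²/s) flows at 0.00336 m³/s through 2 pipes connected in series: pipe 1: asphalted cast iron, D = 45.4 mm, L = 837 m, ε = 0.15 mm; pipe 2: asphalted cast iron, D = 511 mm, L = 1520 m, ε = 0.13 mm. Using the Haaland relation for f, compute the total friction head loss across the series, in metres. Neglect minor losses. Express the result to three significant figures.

Pipe 1: V = 2.076 m/s, Re = 9.48×10^4, ε/D = 0.00330, f = 0.02810, h_1 = f(L/D)V²/2g = 113.8 m
Pipe 2: V = 0.01638 m/s, Re = 8420, ε/D = 2.54×10^-4, f = 0.03266, h_2 = f(L/D)V²/2g = 0.001329 m
Series → Q common, losses add: H = Σh = 113.8 m

H ≈ 114 m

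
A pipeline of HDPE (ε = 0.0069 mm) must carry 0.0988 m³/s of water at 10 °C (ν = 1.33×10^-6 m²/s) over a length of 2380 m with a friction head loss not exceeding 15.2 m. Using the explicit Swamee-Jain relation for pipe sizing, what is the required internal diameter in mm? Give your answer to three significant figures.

Swamee-Jain (Type III): D = 0.66·[ε^1.25·(LQ²/(gh_f))^4.75 + ν·Q^9.4·(L/(gh_f))^5.2]^0.04
LQ²/(gh_f) = 0.1558; L/(gh_f) = 15.96
Term 1 = ε^1.25·(…)^4.75 = 5.17×10^-11; Term 2 = ν·Q^9.4·(…)^5.2 = 8.52×10^-10
D = 0.66·(5.17×10^-11 + 8.52×10^-10)^0.04 = 0.2869 m = 287 mm
Check: V = 1.53 m/s, Re = 3.30×10^5, f = 0.01442, h_f = 14.2 m ≈ 15.2 m ✓

D ≈ 287 mm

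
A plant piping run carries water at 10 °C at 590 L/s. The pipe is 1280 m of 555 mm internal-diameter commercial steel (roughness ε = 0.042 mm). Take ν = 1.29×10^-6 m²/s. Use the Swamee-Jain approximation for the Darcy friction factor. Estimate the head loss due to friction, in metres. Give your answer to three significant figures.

h_f ≈ 9.14 m

V = 4Q/(πD²) = 4·0.590/(π·0.555²) = 2.439 m/s
Re = VD/ν = 2.439·0.555/1.29×10^-6 = 1.05×10^6 → turbulent
ε/D = 0.042/555 = 7.57×10^-5
Swamee-Jain: f = 0.01307
h_f = f(L/D)V²/(2g) = 0.01307·(1280/0.555)·2.439²/(2·9.81) = 9.139 m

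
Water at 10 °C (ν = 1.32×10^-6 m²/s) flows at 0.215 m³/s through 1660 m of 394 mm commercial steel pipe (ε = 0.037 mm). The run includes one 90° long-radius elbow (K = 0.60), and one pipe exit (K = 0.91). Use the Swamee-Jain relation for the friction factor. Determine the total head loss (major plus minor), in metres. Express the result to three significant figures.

V = 4Q/(πD²) = 1.763 m/s; V²/2g = 0.1585 m
Re = 5.26×10^5, ε/D = 9.39×10^-5 → f = 0.01431 (Swamee-Jain)
Major: h_f = f(L/D)·V²/2g = 0.01431·4213·0.1585 = 9.555 m
Minor: ΣK = 1.51; h_m = ΣK·V²/2g = 0.2393 m
Total H_L = 9.555 + 0.2393 = 9.795 m

H_L ≈ 9.79 m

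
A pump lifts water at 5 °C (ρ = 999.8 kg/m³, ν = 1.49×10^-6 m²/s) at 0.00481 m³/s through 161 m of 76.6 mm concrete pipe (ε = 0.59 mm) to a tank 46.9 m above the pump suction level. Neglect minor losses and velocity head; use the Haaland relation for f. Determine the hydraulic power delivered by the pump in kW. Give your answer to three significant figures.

V = 4Q/(πD²) = 1.044 m/s; Re = 5.37×10^4; ε/D = 0.00770; f = 0.03603
h_f = f(L/D)V²/2g = 4.205 m
Total head H = z + h_f = 46.9 + 4.205 = 51.11 m
P_hyd = ρgQH = 999.8·9.81·0.00481·51.11 = 2.411 kW

P_hyd ≈ 2.41 kW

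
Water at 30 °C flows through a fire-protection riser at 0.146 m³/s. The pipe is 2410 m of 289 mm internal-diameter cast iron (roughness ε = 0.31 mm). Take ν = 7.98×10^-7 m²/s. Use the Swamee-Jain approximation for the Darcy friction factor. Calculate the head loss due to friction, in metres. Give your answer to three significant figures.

h_f ≈ 43.0 m

V = 4Q/(πD²) = 4·0.146/(π·0.289²) = 2.226 m/s
Re = VD/ν = 2.226·0.289/7.98×10^-7 = 8.06×10^5 → turbulent
ε/D = 0.31/289 = 0.00107
Swamee-Jain: f = 0.02043
h_f = f(L/D)V²/(2g) = 0.02043·(2410/0.289)·2.226²/(2·9.81) = 43.02 m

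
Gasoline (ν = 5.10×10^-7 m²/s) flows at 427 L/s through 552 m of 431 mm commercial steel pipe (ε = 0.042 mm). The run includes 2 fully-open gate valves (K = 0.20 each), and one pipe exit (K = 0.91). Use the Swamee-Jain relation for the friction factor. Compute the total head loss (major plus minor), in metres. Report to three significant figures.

V = 4Q/(πD²) = 2.927 m/s; V²/2g = 0.4366 m
Re = 2.47×10^6, ε/D = 9.74×10^-5 → f = 0.01269 (Swamee-Jain)
Major: h_f = f(L/D)·V²/2g = 0.01269·1281·0.4366 = 7.096 m
Minor: ΣK = 1.31; h_m = ΣK·V²/2g = 0.5719 m
Total H_L = 7.096 + 0.5719 = 7.668 m

H_L ≈ 7.67 m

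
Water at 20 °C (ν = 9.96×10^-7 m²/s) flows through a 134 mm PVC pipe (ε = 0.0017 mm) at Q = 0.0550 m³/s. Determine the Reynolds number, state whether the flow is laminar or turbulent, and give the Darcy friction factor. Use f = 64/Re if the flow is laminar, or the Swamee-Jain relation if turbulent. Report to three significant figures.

Re ≈ 5.25×10^5; turbulent; f ≈ 0.0132

V = 4Q/(πD²) = 3.900 m/s
Re = VD/ν = 3.900·0.134/9.96×10^-7 = 5.25×10^5
Re > 4000 → turbulent; ε/D = 1.27×10^-5
Swamee-Jain: f = 0.01319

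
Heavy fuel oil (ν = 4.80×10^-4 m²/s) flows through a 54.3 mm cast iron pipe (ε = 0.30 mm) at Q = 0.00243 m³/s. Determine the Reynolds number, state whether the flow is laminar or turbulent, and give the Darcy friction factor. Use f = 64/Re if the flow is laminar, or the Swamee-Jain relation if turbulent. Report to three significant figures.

Re ≈ 119; laminar; f = 64/Re ≈ 0.539

V = 4Q/(πD²) = 1.049 m/s
Re = VD/ν = 1.049·0.0543/4.80×10^-4 = 119
Re < 2300 → laminar → f = 64/Re = 0.5391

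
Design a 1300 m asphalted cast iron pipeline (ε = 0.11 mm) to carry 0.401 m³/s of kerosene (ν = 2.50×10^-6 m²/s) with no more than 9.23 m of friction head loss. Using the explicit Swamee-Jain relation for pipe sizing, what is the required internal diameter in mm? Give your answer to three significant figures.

D ≈ 502 mm

Swamee-Jain (Type III): D = 0.66·[ε^1.25·(LQ²/(gh_f))^4.75 + ν·Q^9.4·(L/(gh_f))^5.2]^0.04
LQ²/(gh_f) = 2.309; L/(gh_f) = 14.36
Term 1 = ε^1.25·(…)^4.75 = 5.99×10^-4; Term 2 = ν·Q^9.4·(…)^5.2 = 4.83×10^-4
D = 0.66·(5.99×10^-4 + 4.83×10^-4)^0.04 = 0.5023 m = 502 mm
Check: V = 2.02 m/s, Re = 4.07×10^5, f = 0.01597, h_f = 8.63 m ≈ 9.23 m ✓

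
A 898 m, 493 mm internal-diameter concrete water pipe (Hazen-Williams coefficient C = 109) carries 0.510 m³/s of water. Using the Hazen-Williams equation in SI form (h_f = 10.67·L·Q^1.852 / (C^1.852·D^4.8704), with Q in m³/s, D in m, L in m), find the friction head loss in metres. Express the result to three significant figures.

h_f ≈ 14.5 m

h_f = 10.67·898·0.510^1.852 / (109^1.852·0.493^4.8704) = 14.54 m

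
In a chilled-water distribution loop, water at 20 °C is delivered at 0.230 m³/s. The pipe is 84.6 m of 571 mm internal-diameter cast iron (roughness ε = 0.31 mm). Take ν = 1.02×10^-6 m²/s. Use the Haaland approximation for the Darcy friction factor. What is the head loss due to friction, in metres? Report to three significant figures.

V = 4Q/(πD²) = 4·0.230/(π·0.571²) = 0.8982 m/s
Re = VD/ν = 0.8982·0.571/1.02×10^-6 = 5.03×10^5 → turbulent
ε/D = 0.31/571 = 5.43×10^-4
Haaland: f = 0.01784
h_f = f(L/D)V²/(2g) = 0.01784·(84.6/0.571)·0.8982²/(2·9.81) = 0.1087 m

h_f ≈ 0.109 m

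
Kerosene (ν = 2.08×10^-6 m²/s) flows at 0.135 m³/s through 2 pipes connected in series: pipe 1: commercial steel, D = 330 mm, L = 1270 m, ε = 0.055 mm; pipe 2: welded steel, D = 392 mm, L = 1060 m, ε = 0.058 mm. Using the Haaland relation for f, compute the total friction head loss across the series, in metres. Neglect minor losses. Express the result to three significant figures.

Pipe 1: V = 1.578 m/s, Re = 2.50×10^5, ε/D = 1.67×10^-4, f = 0.01615, h_1 = f(L/D)V²/2g = 7.893 m
Pipe 2: V = 1.119 m/s, Re = 2.11×10^5, ε/D = 1.48×10^-4, f = 0.01640, h_2 = f(L/D)V²/2g = 2.828 m
Series → Q common, losses add: H = Σh = 10.72 m

H ≈ 10.7 m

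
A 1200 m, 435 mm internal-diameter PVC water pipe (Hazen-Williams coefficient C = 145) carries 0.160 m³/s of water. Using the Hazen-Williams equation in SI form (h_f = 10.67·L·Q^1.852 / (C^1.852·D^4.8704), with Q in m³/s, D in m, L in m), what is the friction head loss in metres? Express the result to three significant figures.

h_f ≈ 2.46 m

h_f = 10.67·1200·0.160^1.852 / (145^1.852·0.435^4.8704) = 2.462 m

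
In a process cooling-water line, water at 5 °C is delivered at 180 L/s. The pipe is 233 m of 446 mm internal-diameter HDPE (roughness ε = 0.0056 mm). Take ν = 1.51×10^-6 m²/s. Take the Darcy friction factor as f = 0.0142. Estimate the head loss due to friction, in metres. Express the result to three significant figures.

h_f ≈ 0.502 m

V = 4Q/(πD²) = 4·0.180/(π·0.446²) = 1.152 m/s
h_f = f(L/D)V²/(2g) = 0.01420·(233/0.446)·1.152²/(2·9.81) = 0.5019 m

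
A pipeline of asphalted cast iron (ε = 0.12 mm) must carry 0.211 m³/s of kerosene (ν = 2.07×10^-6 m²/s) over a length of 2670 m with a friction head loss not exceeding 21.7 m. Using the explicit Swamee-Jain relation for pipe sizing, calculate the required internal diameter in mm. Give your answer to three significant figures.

Swamee-Jain (Type III): D = 0.66·[ε^1.25·(LQ²/(gh_f))^4.75 + ν·Q^9.4·(L/(gh_f))^5.2]^0.04
LQ²/(gh_f) = 0.5584; L/(gh_f) = 12.54
Term 1 = ε^1.25·(…)^4.75 = 7.89×10^-7; Term 2 = ν·Q^9.4·(…)^5.2 = 4.74×10^-7
D = 0.66·(7.89×10^-7 + 4.74×10^-7)^0.04 = 0.3834 m = 383 mm
Check: V = 1.83 m/s, Re = 3.39×10^5, f = 0.01697, h_f = 20.1 m ≈ 21.7 m ✓

D ≈ 383 mm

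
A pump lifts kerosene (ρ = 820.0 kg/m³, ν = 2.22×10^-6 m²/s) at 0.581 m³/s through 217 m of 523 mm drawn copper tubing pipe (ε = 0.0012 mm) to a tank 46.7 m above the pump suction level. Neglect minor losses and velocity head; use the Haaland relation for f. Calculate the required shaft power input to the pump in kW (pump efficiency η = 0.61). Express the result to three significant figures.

V = 4Q/(πD²) = 2.704 m/s; Re = 6.37×10^5; ε/D = 2.29×10^-6; f = 0.01254
h_f = f(L/D)V²/2g = 1.940 m
Total head H = z + h_f = 46.7 + 1.940 = 48.64 m
P_hyd = ρgQH = 820.0·9.81·0.581·48.64 = 227.3 kW
P_shaft = P_hyd/η = 227.3/0.61 = 372.7 kW

P_shaft ≈ 373 kW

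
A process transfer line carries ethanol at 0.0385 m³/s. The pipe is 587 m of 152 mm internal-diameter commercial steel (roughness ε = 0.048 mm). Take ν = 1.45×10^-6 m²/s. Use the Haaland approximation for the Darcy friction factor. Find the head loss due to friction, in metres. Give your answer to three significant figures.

V = 4Q/(πD²) = 4·0.0385/(π·0.152²) = 2.122 m/s
Re = VD/ν = 2.122·0.152/1.45×10^-6 = 2.22×10^5 → turbulent
ε/D = 0.048/152 = 3.16×10^-4
Haaland: f = 0.01740
h_f = f(L/D)V²/(2g) = 0.01740·(587/0.152)·2.122²/(2·9.81) = 15.42 m

h_f ≈ 15.4 m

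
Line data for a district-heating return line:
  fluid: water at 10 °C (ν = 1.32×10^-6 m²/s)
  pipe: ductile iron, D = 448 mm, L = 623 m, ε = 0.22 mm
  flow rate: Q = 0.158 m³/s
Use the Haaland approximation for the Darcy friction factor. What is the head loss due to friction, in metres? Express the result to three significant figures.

V = 4Q/(πD²) = 4·0.158/(π·0.448²) = 1.002 m/s
Re = VD/ν = 1.002·0.448/1.32×10^-6 = 3.40×10^5 → turbulent
ε/D = 0.22/448 = 4.91×10^-4
Haaland: f = 0.01788
h_f = f(L/D)V²/(2g) = 0.01788·(623/0.448)·1.002²/(2·9.81) = 1.273 m

h_f ≈ 1.27 m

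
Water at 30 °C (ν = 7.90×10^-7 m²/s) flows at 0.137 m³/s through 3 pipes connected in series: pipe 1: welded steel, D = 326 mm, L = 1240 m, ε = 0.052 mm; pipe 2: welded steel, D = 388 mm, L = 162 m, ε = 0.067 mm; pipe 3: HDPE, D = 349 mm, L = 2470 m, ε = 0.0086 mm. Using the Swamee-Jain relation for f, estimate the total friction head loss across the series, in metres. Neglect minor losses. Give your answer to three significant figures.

H ≈ 17.7 m

Pipe 1: V = 1.641 m/s, Re = 6.77×10^5, ε/D = 1.60×10^-4, f = 0.01472, h_1 = f(L/D)V²/2g = 7.686 m
Pipe 2: V = 1.159 m/s, Re = 5.69×10^5, ε/D = 1.73×10^-4, f = 0.01507, h_2 = f(L/D)V²/2g = 0.4307 m
Pipe 3: V = 1.432 m/s, Re = 6.33×10^5, ε/D = 2.46×10^-5, f = 0.01300, h_3 = f(L/D)V²/2g = 9.617 m
Series → Q common, losses add: H = Σh = 17.73 m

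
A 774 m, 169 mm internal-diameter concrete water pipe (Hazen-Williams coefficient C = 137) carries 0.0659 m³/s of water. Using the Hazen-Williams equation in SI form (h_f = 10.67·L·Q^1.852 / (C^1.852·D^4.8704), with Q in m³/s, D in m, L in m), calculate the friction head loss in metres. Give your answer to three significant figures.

h_f ≈ 34.1 m

h_f = 10.67·774·0.0659^1.852 / (137^1.852·0.169^4.8704) = 34.10 m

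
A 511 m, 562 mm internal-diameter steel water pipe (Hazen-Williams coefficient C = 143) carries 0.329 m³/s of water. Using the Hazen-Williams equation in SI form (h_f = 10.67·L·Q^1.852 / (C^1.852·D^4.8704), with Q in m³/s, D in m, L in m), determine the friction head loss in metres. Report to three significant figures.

h_f ≈ 1.17 m

h_f = 10.67·511·0.329^1.852 / (143^1.852·0.562^4.8704) = 1.174 m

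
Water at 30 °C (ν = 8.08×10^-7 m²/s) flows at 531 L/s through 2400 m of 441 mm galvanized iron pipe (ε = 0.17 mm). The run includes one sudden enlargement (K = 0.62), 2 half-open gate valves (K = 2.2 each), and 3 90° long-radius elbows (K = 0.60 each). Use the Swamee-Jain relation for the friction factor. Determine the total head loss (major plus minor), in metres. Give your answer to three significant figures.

H_L ≈ 58.4 m

V = 4Q/(πD²) = 3.476 m/s; V²/2g = 0.6160 m
Re = 1.90×10^6, ε/D = 3.85×10^-4 → f = 0.01617 (Swamee-Jain)
Major: h_f = f(L/D)·V²/2g = 0.01617·5442·0.6160 = 54.21 m
Minor: ΣK = 6.82; h_m = ΣK·V²/2g = 4.201 m
Total H_L = 54.21 + 4.201 = 58.41 m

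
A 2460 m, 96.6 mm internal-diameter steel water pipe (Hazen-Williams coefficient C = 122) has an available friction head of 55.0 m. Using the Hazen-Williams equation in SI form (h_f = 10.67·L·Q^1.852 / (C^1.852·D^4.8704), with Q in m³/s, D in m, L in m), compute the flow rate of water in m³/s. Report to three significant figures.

Rearranging: Q = [h_f·C^1.852·D^4.8704 / (10.67·L)]^(1/1.852)
Q = [55.0·122^1.852·0.0966^4.8704 / (10.67·2460)]^0.540 = 0.009346 m³/s

Q ≈ 0.00935 m³/s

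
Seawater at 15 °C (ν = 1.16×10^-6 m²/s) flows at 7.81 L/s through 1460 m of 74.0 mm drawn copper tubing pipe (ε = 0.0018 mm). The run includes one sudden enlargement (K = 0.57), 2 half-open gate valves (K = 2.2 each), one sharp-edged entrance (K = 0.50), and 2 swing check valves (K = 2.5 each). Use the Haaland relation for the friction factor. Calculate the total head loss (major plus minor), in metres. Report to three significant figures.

V = 4Q/(πD²) = 1.816 m/s; V²/2g = 0.1681 m
Re = 1.16×10^5, ε/D = 2.43×10^-5 → f = 0.01739 (Haaland)
Major: h_f = f(L/D)·V²/2g = 0.01739·19730·0.1681 = 57.68 m
Minor: ΣK = 10.5; h_m = ΣK·V²/2g = 1.760 m
Total H_L = 57.68 + 1.760 = 59.44 m

H_L ≈ 59.4 m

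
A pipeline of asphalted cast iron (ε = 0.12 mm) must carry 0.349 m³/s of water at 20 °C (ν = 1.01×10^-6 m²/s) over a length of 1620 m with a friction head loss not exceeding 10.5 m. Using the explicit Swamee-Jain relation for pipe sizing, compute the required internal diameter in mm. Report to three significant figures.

D ≈ 481 mm

Swamee-Jain (Type III): D = 0.66·[ε^1.25·(LQ²/(gh_f))^4.75 + ν·Q^9.4·(L/(gh_f))^5.2]^0.04
LQ²/(gh_f) = 1.916; L/(gh_f) = 15.73
Term 1 = ε^1.25·(…)^4.75 = 2.75×10^-4; Term 2 = ν·Q^9.4·(…)^5.2 = 8.50×10^-5
D = 0.66·(2.75×10^-4 + 8.50×10^-5)^0.04 = 0.4806 m = 481 mm
Check: V = 1.92 m/s, Re = 9.15×10^5, f = 0.01535, h_f = 9.76 m ≈ 10.5 m ✓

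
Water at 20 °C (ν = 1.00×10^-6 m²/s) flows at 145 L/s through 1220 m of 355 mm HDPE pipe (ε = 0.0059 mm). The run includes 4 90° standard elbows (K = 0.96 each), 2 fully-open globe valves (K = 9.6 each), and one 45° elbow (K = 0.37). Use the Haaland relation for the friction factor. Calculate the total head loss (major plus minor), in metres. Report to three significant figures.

H_L ≈ 7.51 m

V = 4Q/(πD²) = 1.465 m/s; V²/2g = 0.1094 m
Re = 5.20×10^5, ε/D = 1.66×10^-5 → f = 0.01317 (Haaland)
Major: h_f = f(L/D)·V²/2g = 0.01317·3437·0.1094 = 4.951 m
Minor: ΣK = 23.4; h_m = ΣK·V²/2g = 2.561 m
Total H_L = 4.951 + 2.561 = 7.512 m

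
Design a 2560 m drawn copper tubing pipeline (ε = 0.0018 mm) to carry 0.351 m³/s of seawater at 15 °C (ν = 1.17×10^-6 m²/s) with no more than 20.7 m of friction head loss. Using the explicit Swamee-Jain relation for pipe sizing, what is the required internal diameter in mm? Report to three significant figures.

Swamee-Jain (Type III): D = 0.66·[ε^1.25·(LQ²/(gh_f))^4.75 + ν·Q^9.4·(L/(gh_f))^5.2]^0.04
LQ²/(gh_f) = 1.553; L/(gh_f) = 12.61
Term 1 = ε^1.25·(…)^4.75 = 5.34×10^-7; Term 2 = ν·Q^9.4·(…)^5.2 = 3.29×10^-5
D = 0.66·(5.34×10^-7 + 3.29×10^-5)^0.04 = 0.4370 m = 437 mm
Check: V = 2.34 m/s, Re = 8.74×10^5, f = 0.01197, h_f = 19.6 m ≈ 20.7 m ✓

D ≈ 437 mm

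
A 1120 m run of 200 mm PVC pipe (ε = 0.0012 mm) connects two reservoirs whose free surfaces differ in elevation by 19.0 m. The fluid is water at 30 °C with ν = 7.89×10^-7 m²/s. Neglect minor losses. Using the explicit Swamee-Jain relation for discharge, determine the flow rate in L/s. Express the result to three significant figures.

Swamee-Jain (Type II): Q = -0.965·√(gD⁵h_f/L)·ln[ε/(3.7D) + √(3.17ν²L/(gD³h_f))]
√(gD⁵h_f/L) = √(9.81·0.200⁵·19.0/1120) = 0.007298
ε/(3.7D) = 1.62×10^-6; √(3.17ν²L/(gD³h_f)) = 3.85×10^-5
Q = -0.965·0.007298·ln(4.012×10^-5) = 0.07129 m³/s
Check: V = 2.27 m/s, Re = 5.75×10^5, f = 0.01287, h_f = 18.9 m ≈ 19.0 m ✓

Q ≈ 71.3 L/s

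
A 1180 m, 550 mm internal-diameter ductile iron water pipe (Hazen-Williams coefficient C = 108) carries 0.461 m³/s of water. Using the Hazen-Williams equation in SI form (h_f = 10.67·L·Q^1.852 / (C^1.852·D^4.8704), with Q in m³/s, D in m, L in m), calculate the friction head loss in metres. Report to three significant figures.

h_f = 10.67·1180·0.461^1.852 / (108^1.852·0.550^4.8704) = 9.459 m

h_f ≈ 9.46 m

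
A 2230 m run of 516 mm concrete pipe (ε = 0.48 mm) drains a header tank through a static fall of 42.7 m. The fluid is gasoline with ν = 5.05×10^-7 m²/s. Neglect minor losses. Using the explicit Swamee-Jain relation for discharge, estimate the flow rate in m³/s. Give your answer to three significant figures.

Swamee-Jain (Type II): Q = -0.965·√(gD⁵h_f/L)·ln[ε/(3.7D) + √(3.17ν²L/(gD³h_f))]
√(gD⁵h_f/L) = √(9.81·0.516⁵·42.7/2230) = 0.08289
ε/(3.7D) = 2.51×10^-4; √(3.17ν²L/(gD³h_f)) = 5.60×10^-6
Q = -0.965·0.08289·ln(2.570×10^-4) = 0.6612 m³/s
Check: V = 3.16 m/s, Re = 3.23×10^6, f = 0.01944, h_f = 42.8 m ≈ 42.7 m ✓

Q ≈ 0.661 m³/s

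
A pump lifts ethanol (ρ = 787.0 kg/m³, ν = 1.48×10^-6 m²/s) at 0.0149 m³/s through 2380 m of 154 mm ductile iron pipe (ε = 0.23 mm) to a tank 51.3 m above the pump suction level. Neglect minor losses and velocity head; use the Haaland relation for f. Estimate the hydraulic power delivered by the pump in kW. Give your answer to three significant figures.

P_hyd ≈ 7.29 kW

V = 4Q/(πD²) = 0.7999 m/s; Re = 8.32×10^4; ε/D = 0.00149; f = 0.02387
h_f = f(L/D)V²/2g = 12.03 m
Total head H = z + h_f = 51.3 + 12.03 = 63.33 m
P_hyd = ρgQH = 787.0·9.81·0.0149·63.33 = 7.286 kW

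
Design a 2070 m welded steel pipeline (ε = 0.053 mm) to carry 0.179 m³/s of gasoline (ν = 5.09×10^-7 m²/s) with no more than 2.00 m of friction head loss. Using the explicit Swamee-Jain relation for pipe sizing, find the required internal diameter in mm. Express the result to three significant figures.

D ≈ 524 mm

Swamee-Jain (Type III): D = 0.66·[ε^1.25·(LQ²/(gh_f))^4.75 + ν·Q^9.4·(L/(gh_f))^5.2]^0.04
LQ²/(gh_f) = 3.380; L/(gh_f) = 105.5
Term 1 = ε^1.25·(…)^4.75 = 0.00147; Term 2 = ν·Q^9.4·(…)^5.2 = 0.00160
D = 0.66·(0.00147 + 0.00160)^0.04 = 0.5237 m = 524 mm
Check: V = 0.831 m/s, Re = 8.55×10^5, f = 0.01371, h_f = 1.91 m ≈ 2.00 m ✓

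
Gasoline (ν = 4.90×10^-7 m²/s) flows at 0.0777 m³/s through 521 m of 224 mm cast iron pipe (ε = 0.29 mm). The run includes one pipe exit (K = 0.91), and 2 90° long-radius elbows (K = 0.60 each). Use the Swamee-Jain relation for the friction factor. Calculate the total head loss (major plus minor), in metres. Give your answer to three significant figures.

V = 4Q/(πD²) = 1.972 m/s; V²/2g = 0.1981 m
Re = 9.01×10^5, ε/D = 0.00129 → f = 0.02130 (Swamee-Jain)
Major: h_f = f(L/D)·V²/2g = 0.02130·2326·0.1981 = 9.816 m
Minor: ΣK = 2.11; h_m = ΣK·V²/2g = 0.4181 m
Total H_L = 9.816 + 0.4181 = 10.23 m

H_L ≈ 10.2 m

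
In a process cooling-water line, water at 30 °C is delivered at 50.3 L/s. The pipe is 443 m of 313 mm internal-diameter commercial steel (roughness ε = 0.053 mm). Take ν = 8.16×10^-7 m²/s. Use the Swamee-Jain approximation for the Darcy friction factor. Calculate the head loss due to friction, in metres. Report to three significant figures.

h_f ≈ 0.506 m

V = 4Q/(πD²) = 4·0.0503/(π·0.313²) = 0.6537 m/s
Re = VD/ν = 0.6537·0.313/8.16×10^-7 = 2.51×10^5 → turbulent
ε/D = 0.053/313 = 1.69×10^-4
Swamee-Jain: f = 0.01641
h_f = f(L/D)V²/(2g) = 0.01641·(443/0.313)·0.6537²/(2·9.81) = 0.5060 m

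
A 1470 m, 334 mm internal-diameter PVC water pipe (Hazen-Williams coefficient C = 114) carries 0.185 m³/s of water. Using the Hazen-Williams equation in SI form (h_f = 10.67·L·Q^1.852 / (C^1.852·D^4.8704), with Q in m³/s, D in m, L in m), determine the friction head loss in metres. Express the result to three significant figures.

h_f = 10.67·1470·0.185^1.852 / (114^1.852·0.334^4.8704) = 22.31 m

h_f ≈ 22.3 m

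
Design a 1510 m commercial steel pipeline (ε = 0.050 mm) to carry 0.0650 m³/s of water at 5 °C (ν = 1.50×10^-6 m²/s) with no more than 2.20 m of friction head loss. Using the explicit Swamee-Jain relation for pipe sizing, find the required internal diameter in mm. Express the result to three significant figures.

D ≈ 338 mm

Swamee-Jain (Type III): D = 0.66·[ε^1.25·(LQ²/(gh_f))^4.75 + ν·Q^9.4·(L/(gh_f))^5.2]^0.04
LQ²/(gh_f) = 0.2956; L/(gh_f) = 69.97
Term 1 = ε^1.25·(…)^4.75 = 1.29×10^-8; Term 2 = ν·Q^9.4·(…)^5.2 = 4.08×10^-8
D = 0.66·(1.29×10^-8 + 4.08×10^-8)^0.04 = 0.3379 m = 338 mm
Check: V = 0.725 m/s, Re = 1.63×10^5, f = 0.01727, h_f = 2.07 m ≈ 2.20 m ✓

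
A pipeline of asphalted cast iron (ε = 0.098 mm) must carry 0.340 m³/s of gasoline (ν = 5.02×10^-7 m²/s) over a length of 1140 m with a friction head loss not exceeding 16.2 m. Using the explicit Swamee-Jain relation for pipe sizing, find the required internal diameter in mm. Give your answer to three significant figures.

Swamee-Jain (Type III): D = 0.66·[ε^1.25·(LQ²/(gh_f))^4.75 + ν·Q^9.4·(L/(gh_f))^5.2]^0.04
LQ²/(gh_f) = 0.8292; L/(gh_f) = 7.173
Term 1 = ε^1.25·(…)^4.75 = 4.01×10^-6; Term 2 = ν·Q^9.4·(…)^5.2 = 5.58×10^-7
D = 0.66·(4.01×10^-6 + 5.58×10^-7)^0.04 = 0.4036 m = 404 mm
Check: V = 2.66 m/s, Re = 2.14×10^6, f = 0.01478, h_f = 15.0 m ≈ 16.2 m ✓

D ≈ 404 mm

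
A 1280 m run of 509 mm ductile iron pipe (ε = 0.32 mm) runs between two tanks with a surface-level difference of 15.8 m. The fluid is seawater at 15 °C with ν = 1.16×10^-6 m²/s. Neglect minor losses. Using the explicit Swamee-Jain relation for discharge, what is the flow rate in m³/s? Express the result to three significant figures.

Q ≈ 0.533 m³/s

Swamee-Jain (Type II): Q = -0.965·√(gD⁵h_f/L)·ln[ε/(3.7D) + √(3.17ν²L/(gD³h_f))]
√(gD⁵h_f/L) = √(9.81·0.509⁵·15.8/1280) = 0.06432
ε/(3.7D) = 1.70×10^-4; √(3.17ν²L/(gD³h_f)) = 1.63×10^-5
Q = -0.965·0.06432·ln(1.863×10^-4) = 0.5331 m³/s
Check: V = 2.62 m/s, Re = 1.15×10^6, f = 0.01806, h_f = 15.9 m ≈ 15.8 m ✓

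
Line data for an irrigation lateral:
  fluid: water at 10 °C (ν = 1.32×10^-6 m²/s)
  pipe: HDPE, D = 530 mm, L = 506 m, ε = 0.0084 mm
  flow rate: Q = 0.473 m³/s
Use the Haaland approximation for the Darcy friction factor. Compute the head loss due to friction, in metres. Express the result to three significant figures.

h_f ≈ 2.72 m

V = 4Q/(πD²) = 4·0.473/(π·0.530²) = 2.144 m/s
Re = VD/ν = 2.144·0.530/1.32×10^-6 = 8.61×10^5 → turbulent
ε/D = 0.0084/530 = 1.58×10^-5
Haaland: f = 0.01215
h_f = f(L/D)V²/(2g) = 0.01215·(506/0.530)·2.144²/(2·9.81) = 2.717 m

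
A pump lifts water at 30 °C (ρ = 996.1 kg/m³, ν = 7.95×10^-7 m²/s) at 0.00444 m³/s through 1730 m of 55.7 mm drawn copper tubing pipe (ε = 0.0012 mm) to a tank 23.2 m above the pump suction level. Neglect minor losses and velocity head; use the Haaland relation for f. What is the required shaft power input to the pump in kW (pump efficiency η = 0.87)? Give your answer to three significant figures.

P_shaft ≈ 5.63 kW

V = 4Q/(πD²) = 1.822 m/s; Re = 1.28×10^5; ε/D = 2.15×10^-5; f = 0.01705
h_f = f(L/D)V²/2g = 89.60 m
Total head H = z + h_f = 23.2 + 89.60 = 112.8 m
P_hyd = ρgQH = 996.1·9.81·0.00444·112.8 = 4.894 kW
P_shaft = P_hyd/η = 4.894/0.87 = 5.625 kW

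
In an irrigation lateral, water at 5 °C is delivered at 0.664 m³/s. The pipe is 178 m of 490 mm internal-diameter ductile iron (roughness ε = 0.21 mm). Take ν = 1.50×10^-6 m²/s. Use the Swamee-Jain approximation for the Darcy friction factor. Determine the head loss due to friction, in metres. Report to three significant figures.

h_f ≈ 3.84 m

V = 4Q/(πD²) = 4·0.664/(π·0.490²) = 3.521 m/s
Re = VD/ν = 3.521·0.490/1.50×10^-6 = 1.15×10^6 → turbulent
ε/D = 0.21/490 = 4.29×10^-4
Swamee-Jain: f = 0.01672
h_f = f(L/D)V²/(2g) = 0.01672·(178/0.490)·3.521²/(2·9.81) = 3.839 m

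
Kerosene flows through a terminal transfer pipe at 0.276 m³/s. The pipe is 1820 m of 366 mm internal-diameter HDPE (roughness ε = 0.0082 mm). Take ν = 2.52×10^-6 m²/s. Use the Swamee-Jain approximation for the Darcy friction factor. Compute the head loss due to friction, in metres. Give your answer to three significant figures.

V = 4Q/(πD²) = 4·0.276/(π·0.366²) = 2.623 m/s
Re = VD/ν = 2.623·0.366/2.52×10^-6 = 3.81×10^5 → turbulent
ε/D = 0.0082/366 = 2.24×10^-5
Swamee-Jain: f = 0.01405
h_f = f(L/D)V²/(2g) = 0.01405·(1820/0.366)·2.623²/(2·9.81) = 24.51 m

h_f ≈ 24.5 m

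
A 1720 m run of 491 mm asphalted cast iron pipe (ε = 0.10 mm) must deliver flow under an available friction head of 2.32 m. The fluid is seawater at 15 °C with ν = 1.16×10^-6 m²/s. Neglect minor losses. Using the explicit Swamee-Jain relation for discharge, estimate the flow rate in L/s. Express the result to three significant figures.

Q ≈ 171 L/s

Swamee-Jain (Type II): Q = -0.965·√(gD⁵h_f/L)·ln[ε/(3.7D) + √(3.17ν²L/(gD³h_f))]
√(gD⁵h_f/L) = √(9.81·0.491⁵·2.32/1720) = 0.01943
ε/(3.7D) = 5.50×10^-5; √(3.17ν²L/(gD³h_f)) = 5.22×10^-5
Q = -0.965·0.01943·ln(1.072×10^-4) = 0.1714 m³/s
Check: V = 0.905 m/s, Re = 3.83×10^5, f = 0.01593, h_f = 2.33 m ≈ 2.32 m ✓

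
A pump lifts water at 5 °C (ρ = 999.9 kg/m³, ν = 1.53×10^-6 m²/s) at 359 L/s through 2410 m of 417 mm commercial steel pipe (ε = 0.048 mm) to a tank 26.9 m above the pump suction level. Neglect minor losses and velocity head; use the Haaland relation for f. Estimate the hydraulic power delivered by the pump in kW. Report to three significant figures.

V = 4Q/(πD²) = 2.629 m/s; Re = 7.16×10^5; ε/D = 1.15×10^-4; f = 0.01392
h_f = f(L/D)V²/2g = 28.34 m
Total head H = z + h_f = 26.9 + 28.34 = 55.24 m
P_hyd = ρgQH = 999.9·9.81·0.359·55.24 = 194.5 kW

P_hyd ≈ 195 kW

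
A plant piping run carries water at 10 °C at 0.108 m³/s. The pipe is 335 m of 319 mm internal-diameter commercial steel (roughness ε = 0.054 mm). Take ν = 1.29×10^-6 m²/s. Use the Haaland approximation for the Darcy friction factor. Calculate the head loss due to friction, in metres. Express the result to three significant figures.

V = 4Q/(πD²) = 4·0.108/(π·0.319²) = 1.351 m/s
Re = VD/ν = 1.351·0.319/1.29×10^-6 = 3.34×10^5 → turbulent
ε/D = 0.054/319 = 1.69×10^-4
Haaland: f = 0.01562
h_f = f(L/D)V²/(2g) = 0.01562·(335/0.319)·1.351²/(2·9.81) = 1.527 m

h_f ≈ 1.53 m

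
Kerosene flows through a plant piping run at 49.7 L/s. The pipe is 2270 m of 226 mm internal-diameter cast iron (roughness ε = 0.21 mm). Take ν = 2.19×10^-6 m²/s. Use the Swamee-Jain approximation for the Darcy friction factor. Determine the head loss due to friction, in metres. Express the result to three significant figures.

h_f ≈ 17.0 m

V = 4Q/(πD²) = 4·0.0497/(π·0.226²) = 1.239 m/s
Re = VD/ν = 1.239·0.226/2.19×10^-6 = 1.28×10^5 → turbulent
ε/D = 0.21/226 = 9.29×10^-4
Swamee-Jain: f = 0.02161
h_f = f(L/D)V²/(2g) = 0.02161·(2270/0.226)·1.239²/(2·9.81) = 16.98 m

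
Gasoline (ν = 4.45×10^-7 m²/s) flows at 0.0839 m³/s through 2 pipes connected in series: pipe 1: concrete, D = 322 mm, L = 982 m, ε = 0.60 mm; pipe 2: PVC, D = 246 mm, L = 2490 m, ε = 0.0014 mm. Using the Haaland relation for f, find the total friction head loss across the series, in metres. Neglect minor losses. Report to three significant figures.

H ≈ 22.7 m

Pipe 1: V = 1.030 m/s, Re = 7.46×10^5, ε/D = 0.00186, f = 0.02326, h_1 = f(L/D)V²/2g = 3.838 m
Pipe 2: V = 1.765 m/s, Re = 9.76×10^5, ε/D = 5.69×10^-6, f = 0.01173, h_2 = f(L/D)V²/2g = 18.86 m
Series → Q common, losses add: H = Σh = 22.70 m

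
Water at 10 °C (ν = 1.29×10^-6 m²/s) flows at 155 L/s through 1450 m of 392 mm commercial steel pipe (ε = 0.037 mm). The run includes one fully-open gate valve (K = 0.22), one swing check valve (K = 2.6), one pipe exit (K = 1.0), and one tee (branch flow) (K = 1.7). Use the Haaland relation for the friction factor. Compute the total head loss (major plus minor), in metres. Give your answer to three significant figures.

V = 4Q/(πD²) = 1.284 m/s; V²/2g = 0.08407 m
Re = 3.90×10^5, ε/D = 9.44×10^-5 → f = 0.01464 (Haaland)
Major: h_f = f(L/D)·V²/2g = 0.01464·3699·0.08407 = 4.554 m
Minor: ΣK = 5.52; h_m = ΣK·V²/2g = 0.4641 m
Total H_L = 4.554 + 0.4641 = 5.018 m

H_L ≈ 5.02 m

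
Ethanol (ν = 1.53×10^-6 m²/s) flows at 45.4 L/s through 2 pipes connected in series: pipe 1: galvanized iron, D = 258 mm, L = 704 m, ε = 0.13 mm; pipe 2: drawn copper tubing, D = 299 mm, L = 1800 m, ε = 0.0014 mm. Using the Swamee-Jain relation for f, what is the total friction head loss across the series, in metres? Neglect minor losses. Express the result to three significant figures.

Pipe 1: V = 0.8684 m/s, Re = 1.46×10^5, ε/D = 5.04×10^-4, f = 0.01954, h_1 = f(L/D)V²/2g = 2.050 m
Pipe 2: V = 0.6466 m/s, Re = 1.26×10^5, ε/D = 4.68×10^-6, f = 0.01705, h_2 = f(L/D)V²/2g = 2.188 m
Series → Q common, losses add: H = Σh = 4.237 m

H ≈ 4.24 m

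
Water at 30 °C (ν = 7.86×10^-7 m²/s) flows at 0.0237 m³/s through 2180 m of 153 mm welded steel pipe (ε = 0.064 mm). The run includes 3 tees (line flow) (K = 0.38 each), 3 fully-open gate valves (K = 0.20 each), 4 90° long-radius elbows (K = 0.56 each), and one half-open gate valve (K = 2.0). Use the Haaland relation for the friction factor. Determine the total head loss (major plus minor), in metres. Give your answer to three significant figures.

V = 4Q/(πD²) = 1.289 m/s; V²/2g = 0.08469 m
Re = 2.51×10^5, ε/D = 4.18×10^-4 → f = 0.01783 (Haaland)
Major: h_f = f(L/D)·V²/2g = 0.01783·14248·0.08469 = 21.52 m
Minor: ΣK = 5.98; h_m = ΣK·V²/2g = 0.5065 m
Total H_L = 21.52 + 0.5065 = 22.02 m

H_L ≈ 22.0 m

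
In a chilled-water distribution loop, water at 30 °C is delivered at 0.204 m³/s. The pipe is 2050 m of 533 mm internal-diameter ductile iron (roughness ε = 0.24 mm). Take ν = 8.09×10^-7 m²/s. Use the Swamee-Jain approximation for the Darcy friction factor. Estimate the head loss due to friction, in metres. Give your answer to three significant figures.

V = 4Q/(πD²) = 4·0.204/(π·0.533²) = 0.9143 m/s
Re = VD/ν = 0.9143·0.533/8.09×10^-7 = 6.02×10^5 → turbulent
ε/D = 0.24/533 = 4.50×10^-4
Swamee-Jain: f = 0.01729
h_f = f(L/D)V²/(2g) = 0.01729·(2050/0.533)·0.9143²/(2·9.81) = 2.834 m

h_f ≈ 2.83 m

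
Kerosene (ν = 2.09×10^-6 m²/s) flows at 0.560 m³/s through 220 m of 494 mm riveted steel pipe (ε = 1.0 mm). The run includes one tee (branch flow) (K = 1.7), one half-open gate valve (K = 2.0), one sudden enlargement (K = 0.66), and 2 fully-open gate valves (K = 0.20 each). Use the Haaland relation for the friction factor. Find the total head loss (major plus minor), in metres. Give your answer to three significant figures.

H_L ≈ 6.68 m

V = 4Q/(πD²) = 2.922 m/s; V²/2g = 0.4351 m
Re = 6.91×10^5, ε/D = 0.00202 → f = 0.02378 (Haaland)
Major: h_f = f(L/D)·V²/2g = 0.02378·445.3·0.4351 = 4.607 m
Minor: ΣK = 4.76; h_m = ΣK·V²/2g = 2.071 m
Total H_L = 4.607 + 2.071 = 6.678 m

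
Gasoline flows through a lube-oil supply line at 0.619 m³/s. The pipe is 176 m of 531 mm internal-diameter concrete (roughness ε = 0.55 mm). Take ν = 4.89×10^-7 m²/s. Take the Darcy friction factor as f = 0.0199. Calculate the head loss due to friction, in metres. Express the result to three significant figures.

V = 4Q/(πD²) = 4·0.619/(π·0.531²) = 2.795 m/s
h_f = f(L/D)V²/(2g) = 0.01990·(176/0.531)·2.795²/(2·9.81) = 2.627 m

h_f ≈ 2.63 m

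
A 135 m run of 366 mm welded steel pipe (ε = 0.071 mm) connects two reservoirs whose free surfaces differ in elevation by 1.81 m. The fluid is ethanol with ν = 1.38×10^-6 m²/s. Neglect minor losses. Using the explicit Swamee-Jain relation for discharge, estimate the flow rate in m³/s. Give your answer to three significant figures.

Q ≈ 0.266 m³/s

Swamee-Jain (Type II): Q = -0.965·√(gD⁵h_f/L)·ln[ε/(3.7D) + √(3.17ν²L/(gD³h_f))]
√(gD⁵h_f/L) = √(9.81·0.366⁵·1.81/135) = 0.02939
ε/(3.7D) = 5.24×10^-5; √(3.17ν²L/(gD³h_f)) = 3.06×10^-5
Q = -0.965·0.02939·ln(8.303×10^-5) = 0.2665 m³/s
Check: V = 2.53 m/s, Re = 6.72×10^5, f = 0.01509, h_f = 1.82 m ≈ 1.81 m ✓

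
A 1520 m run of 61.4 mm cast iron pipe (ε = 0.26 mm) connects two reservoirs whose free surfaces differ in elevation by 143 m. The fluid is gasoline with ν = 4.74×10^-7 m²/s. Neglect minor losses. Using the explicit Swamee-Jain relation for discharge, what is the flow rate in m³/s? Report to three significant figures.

Q ≈ 0.00582 m³/s

Swamee-Jain (Type II): Q = -0.965·√(gD⁵h_f/L)·ln[ε/(3.7D) + √(3.17ν²L/(gD³h_f))]
√(gD⁵h_f/L) = √(9.81·0.0614⁵·143/1520) = 8.974×10^-4
ε/(3.7D) = 0.00114; √(3.17ν²L/(gD³h_f)) = 5.77×10^-5
Q = -0.965·8.974×10^-4·ln(0.001202) = 0.005823 m³/s
Check: V = 1.97 m/s, Re = 2.55×10^5, f = 0.02947, h_f = 144 m ≈ 143 m ✓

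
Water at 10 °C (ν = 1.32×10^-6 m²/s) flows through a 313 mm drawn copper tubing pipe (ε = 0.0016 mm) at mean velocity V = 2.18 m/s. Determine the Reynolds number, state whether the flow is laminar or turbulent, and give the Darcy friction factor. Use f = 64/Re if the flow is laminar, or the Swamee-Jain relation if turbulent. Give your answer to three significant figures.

Re ≈ 5.17×10^5; turbulent; f ≈ 0.0131

Re = VD/ν = 2.180·0.313/1.32×10^-6 = 5.17×10^5
Re > 4000 → turbulent; ε/D = 5.11×10^-6
Swamee-Jain: f = 0.01310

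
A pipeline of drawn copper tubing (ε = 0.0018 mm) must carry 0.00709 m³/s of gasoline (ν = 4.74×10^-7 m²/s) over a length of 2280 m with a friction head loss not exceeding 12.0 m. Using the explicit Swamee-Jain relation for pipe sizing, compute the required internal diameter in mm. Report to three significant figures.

D ≈ 106 mm

Swamee-Jain (Type III): D = 0.66·[ε^1.25·(LQ²/(gh_f))^4.75 + ν·Q^9.4·(L/(gh_f))^5.2]^0.04
LQ²/(gh_f) = 9.736×10^-4; L/(gh_f) = 19.37
Term 1 = ε^1.25·(…)^4.75 = 3.26×10^-22; Term 2 = ν·Q^9.4·(…)^5.2 = 1.46×10^-20
D = 0.66·(3.26×10^-22 + 1.46×10^-20)^0.04 = 0.1063 m = 106 mm
Check: V = 0.799 m/s, Re = 1.79×10^5, f = 0.01602, h_f = 11.2 m ≈ 12.0 m ✓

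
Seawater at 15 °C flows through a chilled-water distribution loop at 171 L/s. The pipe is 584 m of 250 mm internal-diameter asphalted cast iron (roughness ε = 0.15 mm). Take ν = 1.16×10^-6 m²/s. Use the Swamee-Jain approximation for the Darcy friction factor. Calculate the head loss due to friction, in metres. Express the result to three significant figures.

h_f ≈ 26.1 m

V = 4Q/(πD²) = 4·0.171/(π·0.250²) = 3.484 m/s
Re = VD/ν = 3.484·0.250/1.16×10^-6 = 7.51×10^5 → turbulent
ε/D = 0.15/250 = 6.00×10^-4
Swamee-Jain: f = 0.01809
h_f = f(L/D)V²/(2g) = 0.01809·(584/0.250)·3.484²/(2·9.81) = 26.14 m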